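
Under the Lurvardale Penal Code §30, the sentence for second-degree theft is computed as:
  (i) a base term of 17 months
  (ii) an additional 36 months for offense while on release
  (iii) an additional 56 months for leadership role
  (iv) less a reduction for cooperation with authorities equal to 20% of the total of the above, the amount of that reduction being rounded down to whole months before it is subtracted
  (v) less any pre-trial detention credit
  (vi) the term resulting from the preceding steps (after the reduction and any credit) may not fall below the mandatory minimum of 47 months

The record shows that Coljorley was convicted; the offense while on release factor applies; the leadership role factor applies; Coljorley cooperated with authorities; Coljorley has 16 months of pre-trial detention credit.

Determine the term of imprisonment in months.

72 months

Offense while on release enhancement: +36 months
Leadership role enhancement: +56 months
Adjusted term: 17 months + 36 months + 56 months = 109 months
Cooperation with authorities reduction: 20% of 109 months = 21 months (rounded down)
After reduction: 109 − 21 = 88 months
Less pre-trial detention credit: 88 months − 16 months = 72 months
Minimum 47 months: 72 months meets the minimum, no increase.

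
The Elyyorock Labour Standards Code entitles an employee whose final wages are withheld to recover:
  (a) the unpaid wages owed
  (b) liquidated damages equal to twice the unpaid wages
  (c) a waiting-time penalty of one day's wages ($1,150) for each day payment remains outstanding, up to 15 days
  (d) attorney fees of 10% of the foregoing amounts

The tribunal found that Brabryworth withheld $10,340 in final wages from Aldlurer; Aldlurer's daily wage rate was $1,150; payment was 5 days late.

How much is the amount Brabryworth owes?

Doubled: 2 × $10,340 = $20,680
Penalty days: min(5, 15) = 5
Waiting-time penalty: 5 × $1,150 = $5,750
Subtotal: $10,340 + $20,680 + $5,750 = $36,770
Attorney fees: 10% of $36,770 = $3,677
Total award: $36,770 + $3,677 = $40,447

$40,447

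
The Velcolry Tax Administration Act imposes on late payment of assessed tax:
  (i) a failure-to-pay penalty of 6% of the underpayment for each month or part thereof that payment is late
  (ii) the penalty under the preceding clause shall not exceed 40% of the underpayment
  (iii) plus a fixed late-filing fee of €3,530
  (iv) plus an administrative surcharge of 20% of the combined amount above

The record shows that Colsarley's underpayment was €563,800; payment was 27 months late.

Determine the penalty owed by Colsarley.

Accrued rate: 6% × 27 = 162%, capped at 40% → 40%
Failure-to-pay penalty: 40% of €563,800 = €225,520
Penalty before surcharge: €225,520 + €3,530 = €229,050
Administrative surcharge: 20% of €229,050 = €45,810
Total penalty: €229,050 + €45,810 = €274,860

€274,860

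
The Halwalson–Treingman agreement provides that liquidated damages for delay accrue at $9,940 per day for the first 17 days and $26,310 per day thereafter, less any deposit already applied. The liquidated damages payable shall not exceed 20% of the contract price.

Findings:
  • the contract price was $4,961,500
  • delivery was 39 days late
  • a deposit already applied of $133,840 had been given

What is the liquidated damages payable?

First 17 days: 17 × $9,940 = $168,980
Remaining days: (39 − 17) × $26,310 = $578,820
Accrued per-day damages: $168,980 + $578,820 = $747,800
Less deposit already applied: $747,800 − $133,840 = $613,960
Cap: 20% of $4,961,500 = $992,300
Cap at $992,300: $613,960 is within the cap, no reduction.

$613,960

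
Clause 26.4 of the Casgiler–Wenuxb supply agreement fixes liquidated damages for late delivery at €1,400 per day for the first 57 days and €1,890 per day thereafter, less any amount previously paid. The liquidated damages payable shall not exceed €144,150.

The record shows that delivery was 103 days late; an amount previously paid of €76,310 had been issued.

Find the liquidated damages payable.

First 57 days: 57 × €1,400 = €79,800
Remaining days: (103 − 57) × €1,890 = €86,940
Accrued per-day damages: €79,800 + €86,940 = €166,740
Less amount previously paid: €166,740 − €76,310 = €90,430
Cap at €144,150: €90,430 is within the cap, no reduction.

€90,430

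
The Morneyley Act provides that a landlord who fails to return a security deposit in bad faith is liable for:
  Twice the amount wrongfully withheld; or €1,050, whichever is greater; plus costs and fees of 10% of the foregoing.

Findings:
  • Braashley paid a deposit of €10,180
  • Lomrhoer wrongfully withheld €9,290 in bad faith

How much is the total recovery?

€20,438

Doubled: 2 × €9,290 = €18,580
Minimum €1,050: €18,580 meets the minimum, no increase.
Costs and fees: 10% of €18,580 = €1,858
Total recovery: €18,580 + €1,858 = €20,438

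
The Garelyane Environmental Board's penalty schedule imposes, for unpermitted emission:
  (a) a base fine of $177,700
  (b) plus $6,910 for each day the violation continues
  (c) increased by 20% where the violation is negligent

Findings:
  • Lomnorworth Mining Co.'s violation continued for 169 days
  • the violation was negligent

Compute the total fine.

$1,614,588

Per-day component: 169 × $6,910 = $1,167,790
Base plus per-day: $177,700 + $1,167,790 = $1,345,490
Enhancement: 20% of $1,345,490 = $269,098
Enhanced fine: $1,345,490 + $269,098 = $1,614,588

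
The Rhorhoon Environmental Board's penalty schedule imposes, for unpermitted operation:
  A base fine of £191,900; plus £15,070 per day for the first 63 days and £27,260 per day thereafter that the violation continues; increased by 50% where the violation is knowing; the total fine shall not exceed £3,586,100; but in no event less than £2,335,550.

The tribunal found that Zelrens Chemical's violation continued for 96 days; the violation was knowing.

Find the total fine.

£3,061,335

First 63 days: 63 × £15,070 = £949,410
Remaining days: (96 − 63) × £27,260 = £899,580
Per-day component: £949,410 + £899,580 = £1,848,990
Base plus per-day: £191,900 + £1,848,990 = £2,040,890
Enhancement: 50% of £2,040,890 = £1,020,445
Enhanced fine: £2,040,890 + £1,020,445 = £3,061,335
Cap at £3,586,100: £3,061,335 is within the cap, no reduction.
Minimum £2,335,550: £3,061,335 meets the minimum, no increase.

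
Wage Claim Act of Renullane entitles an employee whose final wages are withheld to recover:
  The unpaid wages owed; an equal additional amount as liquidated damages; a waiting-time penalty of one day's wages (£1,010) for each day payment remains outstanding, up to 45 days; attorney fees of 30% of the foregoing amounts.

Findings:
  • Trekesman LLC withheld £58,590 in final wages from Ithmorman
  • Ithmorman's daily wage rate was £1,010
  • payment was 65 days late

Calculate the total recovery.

£211,419

Liquidated damages (equal amount): £58,590
Penalty days: min(65, 45) = 45
Waiting-time penalty: 45 × £1,010 = £45,450
Subtotal: £58,590 + £58,590 + £45,450 = £162,630
Attorney fees: 30% of £162,630 = £48,789
Total award: £162,630 + £48,789 = £211,419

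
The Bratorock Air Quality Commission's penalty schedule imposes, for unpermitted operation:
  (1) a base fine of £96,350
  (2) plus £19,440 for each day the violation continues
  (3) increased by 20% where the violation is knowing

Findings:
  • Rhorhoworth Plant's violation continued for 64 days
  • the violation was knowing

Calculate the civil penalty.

Per-day component: 64 × £19,440 = £1,244,160
Base plus per-day: £96,350 + £1,244,160 = £1,340,510
Enhancement: 20% of £1,340,510 = £268,102
Enhanced fine: £1,340,510 + £268,102 = £1,608,612

£1,608,612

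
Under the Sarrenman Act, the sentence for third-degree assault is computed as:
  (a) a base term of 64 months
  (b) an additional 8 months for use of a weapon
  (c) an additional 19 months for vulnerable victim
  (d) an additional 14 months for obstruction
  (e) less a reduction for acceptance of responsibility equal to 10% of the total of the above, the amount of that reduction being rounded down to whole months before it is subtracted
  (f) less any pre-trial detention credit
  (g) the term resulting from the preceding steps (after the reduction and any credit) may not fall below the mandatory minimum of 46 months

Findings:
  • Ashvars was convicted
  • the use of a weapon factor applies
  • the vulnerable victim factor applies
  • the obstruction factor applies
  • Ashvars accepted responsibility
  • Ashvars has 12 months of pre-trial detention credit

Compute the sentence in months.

83 months

Use of a weapon enhancement: +8 months
Vulnerable victim enhancement: +19 months
Obstruction enhancement: +14 months
Adjusted term: 64 months + 8 months + 19 months + 14 months = 105 months
Acceptance of responsibility reduction: 10% of 105 months = 10 months (rounded down)
After reduction: 105 − 10 = 95 months
Less pre-trial detention credit: 95 months − 12 months = 83 months
Minimum 46 months: 83 months meets the minimum, no increase.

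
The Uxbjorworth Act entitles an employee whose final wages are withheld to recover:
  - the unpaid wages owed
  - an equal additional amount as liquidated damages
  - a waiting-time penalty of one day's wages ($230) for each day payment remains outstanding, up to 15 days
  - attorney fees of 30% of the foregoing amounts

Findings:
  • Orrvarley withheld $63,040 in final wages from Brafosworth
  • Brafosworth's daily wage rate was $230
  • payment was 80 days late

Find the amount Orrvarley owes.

$168,389

Liquidated damages (equal amount): $63,040
Penalty days: min(80, 15) = 15
Waiting-time penalty: 15 × $230 = $3,450
Subtotal: $63,040 + $63,040 + $3,450 = $129,530
Attorney fees: 30% of $129,530 = $38,859
Total award: $129,530 + $38,859 = $168,389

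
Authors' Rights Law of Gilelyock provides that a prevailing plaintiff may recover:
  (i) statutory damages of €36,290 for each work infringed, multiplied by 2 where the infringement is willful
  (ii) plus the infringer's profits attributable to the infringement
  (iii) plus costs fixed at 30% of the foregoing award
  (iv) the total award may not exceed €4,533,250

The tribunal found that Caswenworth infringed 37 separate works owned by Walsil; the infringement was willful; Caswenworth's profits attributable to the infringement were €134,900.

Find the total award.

€3,666,468

Statutory damages: 37 × €36,290 = €1,342,730
Doubled: 2 × €1,342,730 = €2,685,460
Combined award: €2,685,460 + €134,900 = €2,820,360
Costs: 30% of €2,820,360 = €846,108
Award plus costs: €2,820,360 + €846,108 = €3,666,468
Cap at €4,533,250: €3,666,468 is within the cap, no reduction.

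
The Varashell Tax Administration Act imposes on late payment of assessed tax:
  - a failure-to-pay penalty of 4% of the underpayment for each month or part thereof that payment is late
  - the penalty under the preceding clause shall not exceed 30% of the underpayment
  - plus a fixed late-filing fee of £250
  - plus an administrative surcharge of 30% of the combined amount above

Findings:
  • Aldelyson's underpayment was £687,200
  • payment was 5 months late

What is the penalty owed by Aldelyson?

Penalty: £178,997

Accrued rate: 4% × 5 = 20%, capped at 30% → 20%
Failure-to-pay penalty: 20% of £687,200 = £137,440
Penalty before surcharge: £137,440 + £250 = £137,690
Administrative surcharge: 30% of £137,690 = £41,307
Total penalty: £137,690 + £41,307 = £178,997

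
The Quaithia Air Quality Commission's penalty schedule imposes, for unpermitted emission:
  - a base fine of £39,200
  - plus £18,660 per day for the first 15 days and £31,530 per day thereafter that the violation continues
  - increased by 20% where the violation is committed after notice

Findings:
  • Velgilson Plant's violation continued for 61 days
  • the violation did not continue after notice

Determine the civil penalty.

£1,769,480

First 15 days: 15 × £18,660 = £279,900
Remaining days: (61 − 15) × £31,530 = £1,450,380
Per-day component: £279,900 + £1,450,380 = £1,730,280
Base plus per-day: £39,200 + £1,730,280 = £1,769,480
The violation did not continue after notice: no 20% increase.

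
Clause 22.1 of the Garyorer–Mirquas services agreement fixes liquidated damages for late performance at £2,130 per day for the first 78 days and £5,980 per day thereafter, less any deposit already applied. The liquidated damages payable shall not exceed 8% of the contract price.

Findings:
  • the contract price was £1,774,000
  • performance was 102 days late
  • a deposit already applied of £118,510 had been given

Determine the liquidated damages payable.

First 78 days: 78 × £2,130 = £166,140
Remaining days: (102 − 78) × £5,980 = £143,520
Accrued per-day damages: £166,140 + £143,520 = £309,660
Less deposit already applied: £309,660 − £118,510 = £191,150
Cap: 8% of £1,774,000 = £141,920
Cap at £141,920: £191,150 exceeds the cap → £141,920

£141,920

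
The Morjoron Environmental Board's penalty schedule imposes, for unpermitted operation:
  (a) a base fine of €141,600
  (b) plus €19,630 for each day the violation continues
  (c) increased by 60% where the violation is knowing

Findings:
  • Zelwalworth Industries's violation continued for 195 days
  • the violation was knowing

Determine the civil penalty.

€6,351,120

Per-day component: 195 × €19,630 = €3,827,850
Base plus per-day: €141,600 + €3,827,850 = €3,969,450
Enhancement: 60% of €3,969,450 = €2,381,670
Enhanced fine: €3,969,450 + €2,381,670 = €6,351,120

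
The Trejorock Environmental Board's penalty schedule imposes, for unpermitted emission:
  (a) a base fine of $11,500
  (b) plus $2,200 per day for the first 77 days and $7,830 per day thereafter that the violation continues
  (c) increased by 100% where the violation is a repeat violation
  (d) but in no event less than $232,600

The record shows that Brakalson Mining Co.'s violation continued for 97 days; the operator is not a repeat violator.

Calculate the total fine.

$337,500

First 77 days: 77 × $2,200 = $169,400
Remaining days: (97 − 77) × $7,830 = $156,600
Per-day component: $169,400 + $156,600 = $326,000
Base plus per-day: $11,500 + $326,000 = $337,500
The operator is not a repeat violator: no 100% increase.
Minimum $232,600: $337,500 meets the minimum, no increase.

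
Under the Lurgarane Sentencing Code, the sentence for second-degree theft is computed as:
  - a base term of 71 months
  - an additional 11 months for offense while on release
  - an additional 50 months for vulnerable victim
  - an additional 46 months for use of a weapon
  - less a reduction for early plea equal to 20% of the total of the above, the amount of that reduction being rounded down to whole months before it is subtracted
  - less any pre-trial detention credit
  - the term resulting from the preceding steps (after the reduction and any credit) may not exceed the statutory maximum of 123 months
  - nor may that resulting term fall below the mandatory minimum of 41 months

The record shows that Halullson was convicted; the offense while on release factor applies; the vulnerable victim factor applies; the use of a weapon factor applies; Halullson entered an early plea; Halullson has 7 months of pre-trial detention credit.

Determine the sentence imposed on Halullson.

123 months

Offense while on release enhancement: +11 months
Vulnerable victim enhancement: +50 months
Use of a weapon enhancement: +46 months
Adjusted term: 71 months + 11 months + 50 months + 46 months = 178 months
Early plea reduction: 20% of 178 months = 35 months (rounded down)
After reduction: 178 − 35 = 143 months
Less pre-trial detention credit: 143 months − 7 months = 136 months
Cap at 123 months: 136 months exceeds the cap → 123 months
Minimum 41 months: 123 months meets the minimum, no increase.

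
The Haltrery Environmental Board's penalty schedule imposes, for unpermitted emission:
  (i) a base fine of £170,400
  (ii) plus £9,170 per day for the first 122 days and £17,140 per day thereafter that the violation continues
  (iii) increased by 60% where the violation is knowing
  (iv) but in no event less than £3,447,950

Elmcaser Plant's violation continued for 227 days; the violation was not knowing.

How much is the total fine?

First 122 days: 122 × £9,170 = £1,118,740
Remaining days: (227 − 122) × £17,140 = £1,799,700
Per-day component: £1,118,740 + £1,799,700 = £2,918,440
Base plus per-day: £170,400 + £2,918,440 = £3,088,840
The violation was not knowing: no 60% increase.
Minimum £3,447,950: £3,088,840 is below the minimum → £3,447,950

Civil penalty: £3,447,950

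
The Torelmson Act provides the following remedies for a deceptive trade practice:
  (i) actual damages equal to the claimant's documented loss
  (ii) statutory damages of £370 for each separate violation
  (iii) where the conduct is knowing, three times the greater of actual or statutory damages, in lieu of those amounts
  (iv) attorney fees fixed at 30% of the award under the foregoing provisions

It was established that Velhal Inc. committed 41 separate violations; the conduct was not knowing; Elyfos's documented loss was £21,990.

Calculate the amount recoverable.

Statutory damages: 41 × £370 = £15,170
Conduct not knowing: the in-lieu enhancement does not apply.
Actual plus statutory damages: £21,990 + £15,170 = £37,160
Attorney fees: 30% of £37,160 = £11,148
Total recovery: £37,160 + £11,148 = £48,308

£48,308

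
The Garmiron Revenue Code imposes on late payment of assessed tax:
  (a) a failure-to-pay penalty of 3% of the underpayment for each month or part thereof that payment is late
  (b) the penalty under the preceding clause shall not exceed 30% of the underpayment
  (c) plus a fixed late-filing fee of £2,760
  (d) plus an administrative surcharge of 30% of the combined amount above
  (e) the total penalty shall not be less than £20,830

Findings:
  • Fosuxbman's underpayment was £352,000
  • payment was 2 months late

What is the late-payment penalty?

£31,044

Accrued rate: 3% × 2 = 6%, capped at 30% → 6%
Failure-to-pay penalty: 6% of £352,000 = £21,120
Penalty before surcharge: £21,120 + £2,760 = £23,880
Administrative surcharge: 30% of £23,880 = £7,164
Total penalty: £23,880 + £7,164 = £31,044
Minimum £20,830: £31,044 meets the minimum, no increase.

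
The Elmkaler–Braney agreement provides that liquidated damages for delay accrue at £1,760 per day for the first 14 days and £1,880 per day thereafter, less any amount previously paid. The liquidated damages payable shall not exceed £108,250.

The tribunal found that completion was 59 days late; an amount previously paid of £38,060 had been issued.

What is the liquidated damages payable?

Liquidated damages: £71,180

First 14 days: 14 × £1,760 = £24,640
Remaining days: (59 − 14) × £1,880 = £84,600
Accrued per-day damages: £24,640 + £84,600 = £109,240
Less amount previously paid: £109,240 − £38,060 = £71,180
Cap at £108,250: £71,180 is within the cap, no reduction.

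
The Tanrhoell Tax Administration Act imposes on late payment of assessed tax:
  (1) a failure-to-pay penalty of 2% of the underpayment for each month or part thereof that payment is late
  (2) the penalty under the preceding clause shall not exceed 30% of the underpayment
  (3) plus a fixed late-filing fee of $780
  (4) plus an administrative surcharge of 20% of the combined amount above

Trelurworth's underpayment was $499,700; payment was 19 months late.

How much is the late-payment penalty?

$180,828

Accrued rate: 2% × 19 = 38%, capped at 30% → 30%
Failure-to-pay penalty: 30% of $499,700 = $149,910
Penalty before surcharge: $149,910 + $780 = $150,690
Administrative surcharge: 20% of $150,690 = $30,138
Total penalty: $150,690 + $30,138 = $180,828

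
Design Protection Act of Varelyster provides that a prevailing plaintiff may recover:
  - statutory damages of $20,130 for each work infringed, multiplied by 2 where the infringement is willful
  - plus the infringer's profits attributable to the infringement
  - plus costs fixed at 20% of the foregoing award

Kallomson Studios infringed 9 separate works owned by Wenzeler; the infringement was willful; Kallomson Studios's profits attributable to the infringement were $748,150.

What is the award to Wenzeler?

Statutory damages: 9 × $20,130 = $181,170
Doubled: 2 × $181,170 = $362,340
Combined award: $362,340 + $748,150 = $1,110,490
Costs: 20% of $1,110,490 = $222,098
Award plus costs: $1,110,490 + $222,098 = $1,332,588

$1,332,588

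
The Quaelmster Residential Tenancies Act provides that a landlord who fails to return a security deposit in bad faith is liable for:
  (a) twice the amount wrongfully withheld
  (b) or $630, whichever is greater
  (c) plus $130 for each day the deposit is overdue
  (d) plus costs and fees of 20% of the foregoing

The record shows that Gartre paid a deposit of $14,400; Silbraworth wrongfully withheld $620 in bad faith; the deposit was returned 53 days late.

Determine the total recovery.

$9,756

Doubled: 2 × $620 = $1,240
Minimum $630: $1,240 meets the minimum, no increase.
Late-return penalty: 53 × $130 = $6,890
Damages plus late penalty: $1,240 + $6,890 = $8,130
Costs and fees: 20% of $8,130 = $1,626
Total recovery: $8,130 + $1,626 = $9,756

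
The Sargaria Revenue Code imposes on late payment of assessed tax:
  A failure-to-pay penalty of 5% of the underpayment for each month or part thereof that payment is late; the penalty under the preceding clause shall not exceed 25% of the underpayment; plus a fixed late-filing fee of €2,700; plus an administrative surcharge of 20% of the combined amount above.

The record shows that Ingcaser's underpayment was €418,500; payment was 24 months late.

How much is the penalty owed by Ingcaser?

€128,790

Accrued rate: 5% × 24 = 120%, capped at 25% → 25%
Failure-to-pay penalty: 25% of €418,500 = €104,625
Penalty before surcharge: €104,625 + €2,700 = €107,325
Administrative surcharge: 20% of €107,325 = €21,465
Total penalty: €107,325 + €21,465 = €128,790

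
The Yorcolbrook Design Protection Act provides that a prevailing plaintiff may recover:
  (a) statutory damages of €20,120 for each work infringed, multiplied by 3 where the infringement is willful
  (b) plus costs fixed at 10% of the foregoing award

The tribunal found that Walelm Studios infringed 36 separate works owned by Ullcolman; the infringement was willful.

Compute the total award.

€2,390,256

Statutory damages: 36 × €20,120 = €724,320
Trebled: 3 × €724,320 = €2,172,960
Costs: 10% of €2,172,960 = €217,296
Award plus costs: €2,172,960 + €217,296 = €2,390,256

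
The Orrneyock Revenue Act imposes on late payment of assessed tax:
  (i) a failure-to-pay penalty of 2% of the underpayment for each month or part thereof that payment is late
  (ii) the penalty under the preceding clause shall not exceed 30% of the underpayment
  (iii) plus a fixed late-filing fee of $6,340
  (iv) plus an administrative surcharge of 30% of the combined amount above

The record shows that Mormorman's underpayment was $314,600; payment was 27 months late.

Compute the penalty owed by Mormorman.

$130,936

Accrued rate: 2% × 27 = 54%, capped at 30% → 30%
Failure-to-pay penalty: 30% of $314,600 = $94,380
Penalty before surcharge: $94,380 + $6,340 = $100,720
Administrative surcharge: 30% of $100,720 = $30,216
Total penalty: $100,720 + $30,216 = $130,936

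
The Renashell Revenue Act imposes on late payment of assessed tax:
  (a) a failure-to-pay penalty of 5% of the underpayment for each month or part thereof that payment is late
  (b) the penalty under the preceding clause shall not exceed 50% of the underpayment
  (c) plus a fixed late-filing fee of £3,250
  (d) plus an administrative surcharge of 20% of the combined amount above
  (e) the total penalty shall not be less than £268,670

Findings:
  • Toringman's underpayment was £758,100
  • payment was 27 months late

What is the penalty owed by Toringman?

£458,760

Accrued rate: 5% × 27 = 135%, capped at 50% → 50%
Failure-to-pay penalty: 50% of £758,100 = £379,050
Penalty before surcharge: £379,050 + £3,250 = £382,300
Administrative surcharge: 20% of £382,300 = £76,460
Total penalty: £382,300 + £76,460 = £458,760
Minimum £268,670: £458,760 meets the minimum, no increase.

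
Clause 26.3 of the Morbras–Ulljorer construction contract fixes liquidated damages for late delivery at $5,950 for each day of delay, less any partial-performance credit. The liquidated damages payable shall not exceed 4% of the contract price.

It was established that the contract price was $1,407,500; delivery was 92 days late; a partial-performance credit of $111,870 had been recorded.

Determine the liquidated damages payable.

Per-day damages: 92 × $5,950 = $547,400
Less partial-performance credit: $547,400 − $111,870 = $435,530
Cap: 4% of $1,407,500 = $56,300
Cap at $56,300: $435,530 exceeds the cap → $56,300

$56,300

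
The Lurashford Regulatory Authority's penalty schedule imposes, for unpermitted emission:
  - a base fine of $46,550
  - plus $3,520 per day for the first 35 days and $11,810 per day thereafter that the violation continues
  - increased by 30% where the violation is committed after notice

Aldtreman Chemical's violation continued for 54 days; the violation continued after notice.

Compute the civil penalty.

First 35 days: 35 × $3,520 = $123,200
Remaining days: (54 − 35) × $11,810 = $224,390
Per-day component: $123,200 + $224,390 = $347,590
Base plus per-day: $46,550 + $347,590 = $394,140
Enhancement: 30% of $394,140 = $118,242
Enhanced fine: $394,140 + $118,242 = $512,382

$512,382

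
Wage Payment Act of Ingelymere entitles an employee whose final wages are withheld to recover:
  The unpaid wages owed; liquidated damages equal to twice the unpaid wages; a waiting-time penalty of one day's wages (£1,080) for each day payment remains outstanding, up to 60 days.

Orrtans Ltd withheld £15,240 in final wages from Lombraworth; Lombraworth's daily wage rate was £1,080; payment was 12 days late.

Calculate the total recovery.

£58,680

Doubled: 2 × £15,240 = £30,480
Penalty days: min(12, 60) = 12
Waiting-time penalty: 12 × £1,080 = £12,960
Total award: £15,240 + £30,480 + £12,960 = £58,680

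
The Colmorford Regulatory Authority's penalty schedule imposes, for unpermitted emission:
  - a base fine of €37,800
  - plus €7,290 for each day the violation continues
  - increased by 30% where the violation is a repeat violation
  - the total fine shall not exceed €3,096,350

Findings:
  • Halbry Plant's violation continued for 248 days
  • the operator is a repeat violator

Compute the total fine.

Per-day component: 248 × €7,290 = €1,807,920
Base plus per-day: €37,800 + €1,807,920 = €1,845,720
Enhancement: 30% of €1,845,720 = €553,716
Enhanced fine: €1,845,720 + €553,716 = €2,399,436
Cap at €3,096,350: €2,399,436 is within the cap, no reduction.

€2,399,436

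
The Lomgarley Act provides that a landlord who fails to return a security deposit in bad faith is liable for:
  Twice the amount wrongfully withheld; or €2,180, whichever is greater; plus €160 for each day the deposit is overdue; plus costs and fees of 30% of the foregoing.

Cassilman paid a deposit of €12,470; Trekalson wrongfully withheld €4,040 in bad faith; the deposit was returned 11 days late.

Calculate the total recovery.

€12,792

Doubled: 2 × €4,040 = €8,080
Minimum €2,180: €8,080 meets the minimum, no increase.
Late-return penalty: 11 × €160 = €1,760
Damages plus late penalty: €8,080 + €1,760 = €9,840
Costs and fees: 30% of €9,840 = €2,952
Total recovery: €9,840 + €2,952 = €12,792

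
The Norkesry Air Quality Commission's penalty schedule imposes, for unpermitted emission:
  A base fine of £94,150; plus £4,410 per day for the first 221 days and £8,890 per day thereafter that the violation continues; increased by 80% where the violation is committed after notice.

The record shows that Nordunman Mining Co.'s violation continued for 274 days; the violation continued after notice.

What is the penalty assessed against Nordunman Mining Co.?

First 221 days: 221 × £4,410 = £974,610
Remaining days: (274 − 221) × £8,890 = £471,170
Per-day component: £974,610 + £471,170 = £1,445,780
Base plus per-day: £94,150 + £1,445,780 = £1,539,930
Enhancement: 80% of £1,539,930 = £1,231,944
Enhanced fine: £1,539,930 + £1,231,944 = £2,771,874

£2,771,874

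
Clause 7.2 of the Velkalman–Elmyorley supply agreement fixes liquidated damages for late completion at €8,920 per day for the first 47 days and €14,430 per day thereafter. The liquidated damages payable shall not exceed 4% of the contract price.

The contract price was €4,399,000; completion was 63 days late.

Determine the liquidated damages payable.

First 47 days: 47 × €8,920 = €419,240
Remaining days: (63 − 47) × €14,430 = €230,880
Accrued per-day damages: €419,240 + €230,880 = €650,120
Cap: 4% of €4,399,000 = €175,960
Cap at €175,960: €650,120 exceeds the cap → €175,960

€175,960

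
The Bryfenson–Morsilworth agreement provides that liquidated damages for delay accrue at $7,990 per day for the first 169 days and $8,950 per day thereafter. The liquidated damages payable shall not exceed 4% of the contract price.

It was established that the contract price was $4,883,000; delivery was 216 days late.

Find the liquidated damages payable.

First 169 days: 169 × $7,990 = $1,350,310
Remaining days: (216 − 169) × $8,950 = $420,650
Accrued per-day damages: $1,350,310 + $420,650 = $1,770,960
Cap: 4% of $4,883,000 = $195,320
Cap at $195,320: $1,770,960 exceeds the cap → $195,320

$195,320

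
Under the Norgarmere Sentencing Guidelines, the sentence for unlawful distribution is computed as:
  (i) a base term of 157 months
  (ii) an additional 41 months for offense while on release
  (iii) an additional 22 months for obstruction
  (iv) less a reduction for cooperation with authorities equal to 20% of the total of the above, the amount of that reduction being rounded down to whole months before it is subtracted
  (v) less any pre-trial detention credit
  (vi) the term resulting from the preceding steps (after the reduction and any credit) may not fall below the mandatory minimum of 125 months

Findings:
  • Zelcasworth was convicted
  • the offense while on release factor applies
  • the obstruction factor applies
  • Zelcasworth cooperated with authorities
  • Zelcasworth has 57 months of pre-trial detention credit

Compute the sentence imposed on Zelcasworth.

125 months

Offense while on release enhancement: +41 months
Obstruction enhancement: +22 months
Adjusted term: 157 months + 41 months + 22 months = 220 months
Cooperation with authorities reduction: 20% of 220 months = 44 months (rounded down)
After reduction: 220 − 44 = 176 months
Less pre-trial detention credit: 176 months − 57 months = 119 months
Minimum 125 months: 119 months is below the minimum → 125 months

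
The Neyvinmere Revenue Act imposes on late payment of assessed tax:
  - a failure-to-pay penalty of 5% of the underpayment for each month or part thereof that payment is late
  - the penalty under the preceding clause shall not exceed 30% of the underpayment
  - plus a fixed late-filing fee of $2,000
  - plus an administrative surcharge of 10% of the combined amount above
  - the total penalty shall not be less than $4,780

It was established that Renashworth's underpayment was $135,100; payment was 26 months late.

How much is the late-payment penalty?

$46,783

Accrued rate: 5% × 26 = 130%, capped at 30% → 30%
Failure-to-pay penalty: 30% of $135,100 = $40,530
Penalty before surcharge: $40,530 + $2,000 = $42,530
Administrative surcharge: 10% of $42,530 = $4,253
Total penalty: $42,530 + $4,253 = $46,783
Minimum $4,780: $46,783 meets the minimum, no increase.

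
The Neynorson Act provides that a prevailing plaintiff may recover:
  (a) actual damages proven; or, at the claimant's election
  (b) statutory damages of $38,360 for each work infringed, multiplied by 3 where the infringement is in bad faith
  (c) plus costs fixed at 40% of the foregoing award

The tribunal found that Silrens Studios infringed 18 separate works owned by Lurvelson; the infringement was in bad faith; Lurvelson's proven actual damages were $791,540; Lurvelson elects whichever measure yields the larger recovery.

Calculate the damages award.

$2,900,016

Statutory damages: 18 × $38,360 = $690,480
Trebled: 3 × $690,480 = $2,071,440
Greater of actual damages ($791,540) or enhanced statutory damages ($2,071,440): $2,071,440
Costs: 40% of $2,071,440 = $828,576
Award plus costs: $2,071,440 + $828,576 = $2,900,016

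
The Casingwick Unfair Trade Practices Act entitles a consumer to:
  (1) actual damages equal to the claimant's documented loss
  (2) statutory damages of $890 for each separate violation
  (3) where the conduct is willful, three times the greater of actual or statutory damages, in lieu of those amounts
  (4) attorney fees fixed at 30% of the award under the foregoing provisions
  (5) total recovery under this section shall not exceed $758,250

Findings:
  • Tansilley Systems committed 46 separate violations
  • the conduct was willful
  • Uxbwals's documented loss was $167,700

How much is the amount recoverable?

$654,030

Statutory damages: 46 × $890 = $40,940
Greater of actual damages ($167,700) or statutory damages ($40,940): $167,700
Trebled: 3 × $167,700 = $503,100
Attorney fees: 30% of $503,100 = $150,930
Total before cap: $503,100 + $150,930 = $654,030
Cap at $758,250: $654,030 is within the cap, no reduction.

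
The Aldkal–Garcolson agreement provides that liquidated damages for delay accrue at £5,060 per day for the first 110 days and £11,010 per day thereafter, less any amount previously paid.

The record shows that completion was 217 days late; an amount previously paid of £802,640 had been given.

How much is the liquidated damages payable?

£932,030

First 110 days: 110 × £5,060 = £556,600
Remaining days: (217 − 110) × £11,010 = £1,178,070
Accrued per-day damages: £556,600 + £1,178,070 = £1,734,670
Less amount previously paid: £1,734,670 − £802,640 = £932,030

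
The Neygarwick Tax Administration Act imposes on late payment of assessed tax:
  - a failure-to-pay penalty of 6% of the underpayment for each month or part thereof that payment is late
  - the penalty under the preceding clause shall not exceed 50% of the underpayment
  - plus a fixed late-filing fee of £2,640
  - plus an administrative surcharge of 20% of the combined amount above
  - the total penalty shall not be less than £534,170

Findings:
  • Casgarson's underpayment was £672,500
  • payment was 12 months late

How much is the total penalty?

£534,170

Accrued rate: 6% × 12 = 72%, capped at 50% → 50%
Failure-to-pay penalty: 50% of £672,500 = £336,250
Penalty before surcharge: £336,250 + £2,640 = £338,890
Administrative surcharge: 20% of £338,890 = £67,778
Total penalty: £338,890 + £67,778 = £406,668
Minimum £534,170: £406,668 is below the minimum → £534,170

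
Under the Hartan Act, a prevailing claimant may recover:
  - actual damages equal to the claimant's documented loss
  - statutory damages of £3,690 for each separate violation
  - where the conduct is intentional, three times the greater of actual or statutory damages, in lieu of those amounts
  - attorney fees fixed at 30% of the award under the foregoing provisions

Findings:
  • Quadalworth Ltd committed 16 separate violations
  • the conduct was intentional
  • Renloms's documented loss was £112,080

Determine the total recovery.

Statutory damages: 16 × £3,690 = £59,040
Greater of actual damages (£112,080) or statutory damages (£59,040): £112,080
Trebled: 3 × £112,080 = £336,240
Attorney fees: 30% of £336,240 = £100,872
Total recovery: £336,240 + £100,872 = £437,112

£437,112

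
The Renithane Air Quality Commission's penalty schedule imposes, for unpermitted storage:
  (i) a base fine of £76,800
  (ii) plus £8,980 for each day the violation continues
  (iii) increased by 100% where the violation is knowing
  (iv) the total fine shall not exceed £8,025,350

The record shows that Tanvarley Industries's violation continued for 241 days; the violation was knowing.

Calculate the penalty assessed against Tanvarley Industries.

£4,481,960

Per-day component: 241 × £8,980 = £2,164,180
Base plus per-day: £76,800 + £2,164,180 = £2,240,980
Enhancement: 100% of £2,240,980 = £2,240,980
Enhanced fine: £2,240,980 + £2,240,980 = £4,481,960
Cap at £8,025,350: £4,481,960 is within the cap, no reduction.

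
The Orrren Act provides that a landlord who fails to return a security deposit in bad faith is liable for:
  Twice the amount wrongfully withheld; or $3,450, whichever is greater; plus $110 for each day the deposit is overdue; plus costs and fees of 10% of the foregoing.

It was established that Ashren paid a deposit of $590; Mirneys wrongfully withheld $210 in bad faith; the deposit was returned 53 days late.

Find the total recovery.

Doubled: 2 × $210 = $420
Minimum $3,450: $420 is below the minimum → $3,450
Late-return penalty: 53 × $110 = $5,830
Damages plus late penalty: $3,450 + $5,830 = $9,280
Costs and fees: 10% of $9,280 = $928
Total recovery: $9,280 + $928 = $10,208

$10,208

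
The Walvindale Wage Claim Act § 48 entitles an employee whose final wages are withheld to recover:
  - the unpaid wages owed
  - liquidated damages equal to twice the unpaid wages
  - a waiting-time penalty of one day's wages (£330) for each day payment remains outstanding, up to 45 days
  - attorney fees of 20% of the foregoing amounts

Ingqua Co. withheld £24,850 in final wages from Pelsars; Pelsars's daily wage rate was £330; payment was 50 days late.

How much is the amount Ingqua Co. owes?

Doubled: 2 × £24,850 = £49,700
Penalty days: min(50, 45) = 45
Waiting-time penalty: 45 × £330 = £14,850
Subtotal: £24,850 + £49,700 + £14,850 = £89,400
Attorney fees: 20% of £89,400 = £17,880
Total award: £89,400 + £17,880 = £107,280

£107,280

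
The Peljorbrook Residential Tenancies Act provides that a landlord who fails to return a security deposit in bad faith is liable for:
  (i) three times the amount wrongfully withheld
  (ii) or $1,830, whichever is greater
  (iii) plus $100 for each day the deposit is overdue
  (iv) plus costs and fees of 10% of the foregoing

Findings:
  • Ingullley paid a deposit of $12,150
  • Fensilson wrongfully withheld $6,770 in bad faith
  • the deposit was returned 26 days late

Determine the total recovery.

$25,201

Trebled: 3 × $6,770 = $20,310
Minimum $1,830: $20,310 meets the minimum, no increase.
Late-return penalty: 26 × $100 = $2,600
Damages plus late penalty: $20,310 + $2,600 = $22,910
Costs and fees: 10% of $22,910 = $2,291
Total recovery: $22,910 + $2,291 = $25,201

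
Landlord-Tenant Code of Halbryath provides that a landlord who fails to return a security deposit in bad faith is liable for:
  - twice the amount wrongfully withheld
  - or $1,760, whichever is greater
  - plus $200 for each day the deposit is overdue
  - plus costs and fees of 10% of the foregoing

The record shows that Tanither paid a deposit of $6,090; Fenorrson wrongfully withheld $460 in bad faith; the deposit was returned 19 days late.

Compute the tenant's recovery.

Doubled: 2 × $460 = $920
Minimum $1,760: $920 is below the minimum → $1,760
Late-return penalty: 19 × $200 = $3,800
Damages plus late penalty: $1,760 + $3,800 = $5,560
Costs and fees: 10% of $5,560 = $556
Total recovery: $5,560 + $556 = $6,116

$6,116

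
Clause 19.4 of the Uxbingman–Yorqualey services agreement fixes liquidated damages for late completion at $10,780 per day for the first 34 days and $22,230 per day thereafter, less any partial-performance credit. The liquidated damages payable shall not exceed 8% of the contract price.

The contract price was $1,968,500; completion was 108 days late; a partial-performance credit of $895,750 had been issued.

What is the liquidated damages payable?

$157,480

First 34 days: 34 × $10,780 = $366,520
Remaining days: (108 − 34) × $22,230 = $1,645,020
Accrued per-day damages: $366,520 + $1,645,020 = $2,011,540
Less partial-performance credit: $2,011,540 − $895,750 = $1,115,790
Cap: 8% of $1,968,500 = $157,480
Cap at $157,480: $1,115,790 exceeds the cap → $157,480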